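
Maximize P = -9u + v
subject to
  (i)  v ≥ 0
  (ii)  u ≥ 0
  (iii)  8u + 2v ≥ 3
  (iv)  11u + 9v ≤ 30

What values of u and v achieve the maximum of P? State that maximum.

u = 0, v = 10/3, maximum P = 10/3

Vertices and P = -9u + v:
  (3/8, 0) → P = -27/8
  (30/11, 0) → P = -270/11
  (0, 3/2) → P = 3/2
  (0, 10/3) → P = 10/3

The optimum lies where u = 0 and 11u + 9v = 30.
Solving simultaneously gives u = 0, v = 10/3.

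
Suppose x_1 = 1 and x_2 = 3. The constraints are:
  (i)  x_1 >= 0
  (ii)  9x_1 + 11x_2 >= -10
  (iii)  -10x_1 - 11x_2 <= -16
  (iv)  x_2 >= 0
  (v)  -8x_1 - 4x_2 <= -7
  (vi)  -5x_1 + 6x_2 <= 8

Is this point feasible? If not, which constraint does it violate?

not feasible — violates (vi)

Constraint (vi): -5x_1 + 6x_2 = 13, which is not ≤ 8. All other constraints are satisfied.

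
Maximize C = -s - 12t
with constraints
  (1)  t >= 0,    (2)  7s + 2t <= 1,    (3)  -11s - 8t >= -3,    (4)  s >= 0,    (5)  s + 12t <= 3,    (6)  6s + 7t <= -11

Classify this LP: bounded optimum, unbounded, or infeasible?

infeasible

The boundaries t = 0 and 7s + 2t = 1 meet at (1/7, 0), but that point violates 6s + 7t ≤ -11. Every candidate vertex is excluded by some other constraint, so the feasible region is empty.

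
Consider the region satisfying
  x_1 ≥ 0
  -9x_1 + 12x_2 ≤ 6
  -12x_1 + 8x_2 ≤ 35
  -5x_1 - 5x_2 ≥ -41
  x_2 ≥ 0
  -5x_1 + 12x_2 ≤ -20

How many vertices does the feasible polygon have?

The feasible vertices (each the meet of two boundaries and inside every other half-plane) are:
  (41/5, 0)
  (592/85, 21/17)
  (4, 0)

3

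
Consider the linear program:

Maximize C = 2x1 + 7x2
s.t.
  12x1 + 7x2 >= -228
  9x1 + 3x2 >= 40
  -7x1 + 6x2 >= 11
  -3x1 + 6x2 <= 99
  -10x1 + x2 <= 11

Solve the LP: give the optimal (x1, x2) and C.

Extreme points and C = 2x1 + 7x2:
  (69/25, 379/75) → C = 3067/75
  (7/39, 499/39) → C = 1169/13
  (22, 55/2) → C = 473/2
  (11/19, 319/19) → C = 2255/19

x1 = 22, x2 = 55/2, maximum C = 473/2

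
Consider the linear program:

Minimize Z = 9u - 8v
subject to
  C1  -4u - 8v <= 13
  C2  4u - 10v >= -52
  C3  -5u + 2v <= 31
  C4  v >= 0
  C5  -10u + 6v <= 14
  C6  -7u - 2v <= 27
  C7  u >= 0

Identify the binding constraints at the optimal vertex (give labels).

C2 and C5

Vertices and Z = 9u - 8v:
  (43/19, 116/19) → Z = -541/19
  (0, 0) → Z = 0
  (0, 7/3) → Z = -56/3
The feasible region is unbounded (it extends along (5, 2), (1, 0)), but Z strictly increases along every unbounded feasible direction, so there is no improving ray and the minimum is attained at a vertex.

The minimum is at (43/19, 116/19). Substituting into each constraint, equality holds for C2 and C5; the remaining constraints have slack.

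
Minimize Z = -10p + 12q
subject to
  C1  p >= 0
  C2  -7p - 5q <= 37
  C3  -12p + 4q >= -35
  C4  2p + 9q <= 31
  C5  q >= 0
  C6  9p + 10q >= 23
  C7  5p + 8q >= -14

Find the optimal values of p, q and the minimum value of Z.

At the optimal vertex, -12p + 4q = -35 and q = 0.
Solving simultaneously gives p = 35/12, q = 0.

p = 35/12, q = 0, minimum Z = -175/6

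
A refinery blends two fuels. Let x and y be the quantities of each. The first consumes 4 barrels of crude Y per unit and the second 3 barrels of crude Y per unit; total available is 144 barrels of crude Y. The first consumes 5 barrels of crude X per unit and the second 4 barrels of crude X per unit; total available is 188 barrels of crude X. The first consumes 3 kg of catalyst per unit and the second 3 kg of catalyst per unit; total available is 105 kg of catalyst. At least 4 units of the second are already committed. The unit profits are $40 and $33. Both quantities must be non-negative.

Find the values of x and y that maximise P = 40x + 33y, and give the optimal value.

x = 31, y = 4, maximum P = 1372

Feasible corners and P = 40x + 33y:
  (0, 35) → P = 1155
  (0, 4) → P = 132
  (31, 4) → P = 1372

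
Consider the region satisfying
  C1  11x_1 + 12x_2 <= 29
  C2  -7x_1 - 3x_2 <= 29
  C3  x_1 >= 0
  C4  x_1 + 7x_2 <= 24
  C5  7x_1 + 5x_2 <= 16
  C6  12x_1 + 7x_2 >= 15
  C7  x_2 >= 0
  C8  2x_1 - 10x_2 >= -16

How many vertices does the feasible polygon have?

Of the 28 pairwise boundary intersections, those satisfying every inequality are:
  (47/29, 27/29)
  (49/67, 117/67)
  (16/7, 0)
  (5/4, 0)
  (19/67, 111/67)

5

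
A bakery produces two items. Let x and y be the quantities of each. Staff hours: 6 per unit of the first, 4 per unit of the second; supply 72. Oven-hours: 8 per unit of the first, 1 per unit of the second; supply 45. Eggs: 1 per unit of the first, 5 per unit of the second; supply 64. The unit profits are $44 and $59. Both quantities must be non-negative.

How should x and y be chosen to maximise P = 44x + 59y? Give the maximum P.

x = 4, y = 12, maximum P = 884

Vertices and P = 44x + 59y:
  (0, 0) → P = 0
  (0, 64/5) → P = 3776/5
  (45/8, 0) → P = 495/2
  (54/13, 153/13) → P = 11403/13
  (4, 12) → P = 884

The optimum lies where 6x + 4y = 72 and x + 5y = 64.
Solving simultaneously gives x = 4, y = 12.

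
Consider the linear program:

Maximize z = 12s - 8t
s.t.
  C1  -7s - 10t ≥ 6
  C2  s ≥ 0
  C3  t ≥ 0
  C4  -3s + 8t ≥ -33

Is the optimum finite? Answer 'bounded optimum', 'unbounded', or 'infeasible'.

The boundaries -7s - 10t = 6 and s = 0 meet at (0, -3/5), but that point violates t ≥ 0. Every candidate vertex is excluded by some other constraint, so the feasible region is empty.

infeasible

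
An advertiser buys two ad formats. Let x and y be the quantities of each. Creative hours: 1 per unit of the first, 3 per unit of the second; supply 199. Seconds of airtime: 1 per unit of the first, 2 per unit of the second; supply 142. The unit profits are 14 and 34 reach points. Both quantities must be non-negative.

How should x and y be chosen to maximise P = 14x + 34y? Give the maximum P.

Feasible corners and P = 14x + 34y:
  (0, 0) → P = 0
  (0, 199/3) → P = 6766/3
  (142, 0) → P = 1988
  (28, 57) → P = 2330

x = 28, y = 57, maximum P = 2330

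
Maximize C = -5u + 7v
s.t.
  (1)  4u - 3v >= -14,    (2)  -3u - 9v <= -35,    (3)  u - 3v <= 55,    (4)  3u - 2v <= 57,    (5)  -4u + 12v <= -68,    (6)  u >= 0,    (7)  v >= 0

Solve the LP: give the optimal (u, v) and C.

u = 17, v = 0, maximum C = -85

Extreme points and C = -5u + 7v:
  (137/7, 6/7) → C = -643/7
  (19, 0) → C = -95
  (17, 0) → C = -85

The binding constraints are -4u + 12v = -68 and v = 0.
Solving simultaneously gives u = 17, v = 0.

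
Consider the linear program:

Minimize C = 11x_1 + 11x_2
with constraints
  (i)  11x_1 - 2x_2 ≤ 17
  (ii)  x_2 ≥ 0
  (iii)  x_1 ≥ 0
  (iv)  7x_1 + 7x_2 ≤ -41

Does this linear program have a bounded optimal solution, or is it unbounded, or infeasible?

infeasible

The boundaries 11x_1 - 2x_2 = 17 and x_2 = 0 meet at (17/11, 0), but that point violates 7x_1 + 7x_2 ≤ -41. Every candidate vertex is excluded by some other constraint, so the feasible region is empty.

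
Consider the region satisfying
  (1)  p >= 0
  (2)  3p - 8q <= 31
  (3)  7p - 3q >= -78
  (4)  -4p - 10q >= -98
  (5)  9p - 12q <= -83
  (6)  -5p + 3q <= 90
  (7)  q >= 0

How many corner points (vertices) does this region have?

3

Of the 21 pairwise boundary intersections, those satisfying every inequality are:
  (0, 49/5)
  (0, 83/12)
  (173/69, 607/69)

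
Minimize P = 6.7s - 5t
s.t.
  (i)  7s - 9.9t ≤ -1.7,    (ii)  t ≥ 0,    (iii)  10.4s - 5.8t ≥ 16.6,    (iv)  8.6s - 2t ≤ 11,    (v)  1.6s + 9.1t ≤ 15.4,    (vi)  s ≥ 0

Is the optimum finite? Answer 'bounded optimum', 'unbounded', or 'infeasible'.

infeasible

The boundaries 7s - 9.9t = -1.7 and 8.6s - 2t = 11 meet at (5615/3557, 4581/3557), but that point violates 10.4s - 5.8t ≥ 16.6. Every candidate vertex is excluded by some other constraint, so the feasible region is empty.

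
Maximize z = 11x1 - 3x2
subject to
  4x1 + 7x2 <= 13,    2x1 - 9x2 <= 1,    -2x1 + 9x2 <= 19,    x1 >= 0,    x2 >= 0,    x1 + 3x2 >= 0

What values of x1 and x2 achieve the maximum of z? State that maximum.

Corner points and z = 11x1 - 3x2:
  (62/25, 11/25) → z = 649/25
  (0, 13/7) → z = -39/7
  (1/2, 0) → z = 11/2
  (0, 0) → z = 0

The binding constraints are 4x1 + 7x2 = 13 and 2x1 - 9x2 = 1.
Solving simultaneously gives x1 = 62/25, x2 = 11/25.

x1 = 62/25, x2 = 11/25, maximum z = 649/25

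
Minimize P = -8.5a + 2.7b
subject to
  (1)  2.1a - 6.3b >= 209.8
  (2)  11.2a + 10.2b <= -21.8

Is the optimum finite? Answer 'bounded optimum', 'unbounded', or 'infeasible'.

unbounded

From the feasible point (33377/1533, -17111/657), moving in the direction (10.2, -11.2) keeps every constraint satisfied while P decreases without bound.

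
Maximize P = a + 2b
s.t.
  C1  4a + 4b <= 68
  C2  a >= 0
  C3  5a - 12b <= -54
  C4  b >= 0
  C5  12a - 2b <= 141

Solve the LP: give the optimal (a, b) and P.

a = 0, b = 17, maximum P = 34

Vertices and P = a + 2b:
  (0, 17) → P = 34
  (150/17, 139/17) → P = 428/17
  (0, 9/2) → P = 9

The binding constraints are 4a + 4b = 68 and a = 0.
Solving simultaneously gives a = 0, b = 17.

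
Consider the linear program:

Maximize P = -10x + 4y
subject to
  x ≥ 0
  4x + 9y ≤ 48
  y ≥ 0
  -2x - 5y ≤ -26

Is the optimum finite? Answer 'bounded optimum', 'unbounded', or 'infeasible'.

Corner points and P = -10x + 4y:
  (0, 16/3) → P = 64/3
  (0, 26/5) → P = 104/5
  (3, 4) → P = -14
The feasible region has finitely many vertices and no improving ray; the maximum is 64/3 at (0, 16/3).

bounded optimum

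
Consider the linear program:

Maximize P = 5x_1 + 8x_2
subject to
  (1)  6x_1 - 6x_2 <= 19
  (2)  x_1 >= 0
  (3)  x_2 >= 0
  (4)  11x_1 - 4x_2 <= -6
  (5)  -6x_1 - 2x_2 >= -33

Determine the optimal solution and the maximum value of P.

Extreme points and P = 5x_1 + 8x_2:
  (0, 3/2) → P = 12
  (0, 33/2) → P = 132
  (60/23, 399/46) → P = 1896/23

At the optimal vertex, x_1 = 0 and -6x_1 - 2x_2 = -33.
Solving simultaneously gives x_1 = 0, x_2 = 33/2.

x_1 = 0, x_2 = 33/2, maximum P = 132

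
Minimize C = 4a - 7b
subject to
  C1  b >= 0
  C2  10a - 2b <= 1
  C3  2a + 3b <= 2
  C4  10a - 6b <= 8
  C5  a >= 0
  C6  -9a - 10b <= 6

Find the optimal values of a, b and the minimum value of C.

a = 0, b = 2/3, minimum C = -14/3

Feasible corners and C = 4a - 7b:
  (1/10, 0) → C = 2/5
  (0, 0) → C = 0
  (7/34, 9/17) → C = -49/17
  (0, 2/3) → C = -14/3

The binding constraints are 2a + 3b = 2 and a = 0.
Solving simultaneously gives a = 0, b = 2/3.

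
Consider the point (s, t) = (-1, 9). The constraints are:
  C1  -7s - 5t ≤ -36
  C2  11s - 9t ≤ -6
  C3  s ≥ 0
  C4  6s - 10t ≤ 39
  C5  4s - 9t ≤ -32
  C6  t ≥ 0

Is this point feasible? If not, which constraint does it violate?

Constraint C3: s = -1, which is not ≥ 0. All other constraints are satisfied.

not feasible — violates C3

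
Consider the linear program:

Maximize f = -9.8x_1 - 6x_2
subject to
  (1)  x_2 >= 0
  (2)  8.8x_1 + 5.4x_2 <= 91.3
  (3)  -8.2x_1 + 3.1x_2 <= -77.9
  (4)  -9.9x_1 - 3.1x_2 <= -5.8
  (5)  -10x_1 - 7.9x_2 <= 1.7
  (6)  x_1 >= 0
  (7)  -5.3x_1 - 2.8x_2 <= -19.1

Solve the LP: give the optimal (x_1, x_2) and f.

Extreme points and f = -9.8x_1 - 6x_2:
  (83/8, 0) → f = -4067/40
  (19/2, 0) → f = -931/10
  (70369/7156, 3157/3578) → f = -3637501/35780

At the optimal vertex, x_2 = 0 and -8.2x_1 + 3.1x_2 = -77.9.
Solving simultaneously gives x_1 = 19/2, x_2 = 0.

x_1 = 9.5, x_2 = 0, maximum f = -93.1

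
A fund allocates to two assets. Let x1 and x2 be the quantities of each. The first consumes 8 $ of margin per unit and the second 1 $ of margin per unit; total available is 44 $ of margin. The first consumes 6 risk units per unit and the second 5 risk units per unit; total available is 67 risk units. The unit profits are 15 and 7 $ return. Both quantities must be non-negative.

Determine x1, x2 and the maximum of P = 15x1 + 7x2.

x1 = 9/2, x2 = 8, maximum P = 247/2

Vertices and P = 15x1 + 7x2:
  (0, 0) → P = 0
  (0, 67/5) → P = 469/5
  (11/2, 0) → P = 165/2
  (9/2, 8) → P = 247/2

The binding constraints are 8x1 + x2 = 44 and 6x1 + 5x2 = 67.
Solving simultaneously gives x1 = 9/2, x2 = 8.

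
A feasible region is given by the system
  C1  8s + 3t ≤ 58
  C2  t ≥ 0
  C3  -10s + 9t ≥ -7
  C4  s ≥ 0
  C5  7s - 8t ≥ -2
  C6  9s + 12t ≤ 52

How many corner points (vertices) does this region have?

Intersecting each pair of boundary lines and keeping only the points that satisfy every inequality leaves:
  (7/10, 0)
  (0, 0)
  (184/67, 457/201)
  (0, 1/4)
  (98/39, 191/78)

5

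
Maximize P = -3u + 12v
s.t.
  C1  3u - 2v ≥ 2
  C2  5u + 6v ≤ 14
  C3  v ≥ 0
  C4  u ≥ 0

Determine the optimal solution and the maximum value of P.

Extreme points and P = -3u + 12v:
  (10/7, 8/7) → P = 66/7
  (2/3, 0) → P = -2
  (14/5, 0) → P = -42/5

u = 10/7, v = 8/7, maximum P = 66/7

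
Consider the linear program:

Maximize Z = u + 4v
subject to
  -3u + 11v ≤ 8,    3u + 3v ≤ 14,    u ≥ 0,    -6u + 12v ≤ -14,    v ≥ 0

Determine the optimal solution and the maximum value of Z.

Corner points and Z = u + 4v:
  (35/9, 7/9) → Z = 7
  (14/3, 0) → Z = 14/3
  (7/3, 0) → Z = 7/3

The optimum lies where 3u + 3v = 14 and -6u + 12v = -14.
Solving simultaneously gives u = 35/9, v = 7/9.

u = 35/9, v = 7/9, maximum Z = 7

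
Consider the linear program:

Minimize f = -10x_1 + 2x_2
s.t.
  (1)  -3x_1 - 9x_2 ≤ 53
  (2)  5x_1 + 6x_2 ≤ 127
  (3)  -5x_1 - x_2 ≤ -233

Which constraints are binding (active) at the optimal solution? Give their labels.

Vertices and f = -10x_1 + 2x_2:
  (487/9, -646/27) → f = -15902/27
  (1075/21, -482/21) → f = -11714/21
  (1271/25, -106/5) → f = -2754/5

The minimum is at (487/9, -646/27). Substituting into each constraint, equality holds for (1) and (2); the remaining constraints have slack.

(1) and (2)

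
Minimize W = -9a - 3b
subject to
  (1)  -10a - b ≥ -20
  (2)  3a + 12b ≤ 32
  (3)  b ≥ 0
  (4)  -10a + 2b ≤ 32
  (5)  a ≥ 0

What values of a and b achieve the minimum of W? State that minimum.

a = 16/9, b = 20/9, minimum W = -68/3

The optimum lies where -10a - b = -20 and 3a + 12b = 32.
Solving simultaneously gives a = 16/9, b = 20/9.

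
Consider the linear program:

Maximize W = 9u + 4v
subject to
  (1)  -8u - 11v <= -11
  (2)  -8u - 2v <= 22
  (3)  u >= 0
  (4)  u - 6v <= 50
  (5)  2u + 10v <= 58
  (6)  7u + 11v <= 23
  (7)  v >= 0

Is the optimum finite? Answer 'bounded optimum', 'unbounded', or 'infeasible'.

Extreme points and W = 9u + 4v:
  (0, 1) → W = 4
  (11/8, 0) → W = 99/8
  (0, 23/11) → W = 92/11
  (23/7, 0) → W = 207/7
The feasible region has finitely many vertices and no improving ray; the maximum is 207/7 at (23/7, 0).

bounded optimum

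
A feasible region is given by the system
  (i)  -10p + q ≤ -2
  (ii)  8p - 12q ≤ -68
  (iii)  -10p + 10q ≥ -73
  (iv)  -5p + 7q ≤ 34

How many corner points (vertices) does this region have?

The feasible vertices (each the meet of two boundaries and inside every other half-plane) are:
  (389/10, 158/5)
  (17, 17)
  (851/20, 141/4)

3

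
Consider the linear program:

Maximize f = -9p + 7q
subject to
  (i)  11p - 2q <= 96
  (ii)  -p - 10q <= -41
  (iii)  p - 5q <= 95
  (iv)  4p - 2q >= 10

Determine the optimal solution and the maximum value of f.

p = 86/7, q = 137/7, maximum f = 185/7

At the optimal vertex, 11p - 2q = 96 and 4p - 2q = 10.
Solving simultaneously gives p = 86/7, q = 137/7.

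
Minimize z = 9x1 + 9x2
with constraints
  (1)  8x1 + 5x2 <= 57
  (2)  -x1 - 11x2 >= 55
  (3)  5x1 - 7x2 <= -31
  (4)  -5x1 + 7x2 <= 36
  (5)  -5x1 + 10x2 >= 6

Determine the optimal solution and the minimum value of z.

Vertices and z = 9x1 + 9x2:
  (-363/31, -122/31) → z = -4365/31
  (-781/62, -239/62) → z = -4590/31
  (-268/15, -25/3) → z = -1179/5
  (-106/5, -10) → z = -1404/5

The binding constraints are -5x1 + 7x2 = 36 and -5x1 + 10x2 = 6.
Solving simultaneously gives x1 = -106/5, x2 = -10.

x1 = -106/5, x2 = -10, minimum z = -1404/5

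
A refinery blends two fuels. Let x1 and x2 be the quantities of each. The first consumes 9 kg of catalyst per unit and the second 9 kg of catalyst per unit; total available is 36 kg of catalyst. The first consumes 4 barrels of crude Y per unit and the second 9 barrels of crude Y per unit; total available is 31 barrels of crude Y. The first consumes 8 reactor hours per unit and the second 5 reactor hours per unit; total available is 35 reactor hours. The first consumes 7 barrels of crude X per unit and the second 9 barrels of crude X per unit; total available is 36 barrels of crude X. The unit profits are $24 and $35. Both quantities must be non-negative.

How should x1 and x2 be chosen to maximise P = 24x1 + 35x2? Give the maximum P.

x1 = 1, x2 = 3, maximum P = 129

Extreme points and P = 24x1 + 35x2:
  (0, 0) → P = 0
  (0, 31/9) → P = 1085/9
  (4, 0) → P = 96
  (1, 3) → P = 129

At the optimal vertex, 9x1 + 9x2 = 36 and 4x1 + 9x2 = 31.
Solving simultaneously gives x1 = 1, x2 = 3.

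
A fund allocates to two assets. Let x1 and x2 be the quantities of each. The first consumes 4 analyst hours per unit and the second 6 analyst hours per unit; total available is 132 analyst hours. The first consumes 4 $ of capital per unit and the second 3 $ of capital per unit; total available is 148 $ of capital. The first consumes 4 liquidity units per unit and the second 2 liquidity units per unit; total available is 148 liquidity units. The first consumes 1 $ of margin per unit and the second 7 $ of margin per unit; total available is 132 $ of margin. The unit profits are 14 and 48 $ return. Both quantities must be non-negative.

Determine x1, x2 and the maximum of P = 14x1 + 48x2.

Extreme points and P = 14x1 + 48x2:
  (0, 0) → P = 0
  (0, 132/7) → P = 6336/7
  (33, 0) → P = 462
  (6, 18) → P = 948

The binding constraints are 4x1 + 6x2 = 132 and x1 + 7x2 = 132.
Solving simultaneously gives x1 = 6, x2 = 18.

x1 = 6, x2 = 18, maximum P = 948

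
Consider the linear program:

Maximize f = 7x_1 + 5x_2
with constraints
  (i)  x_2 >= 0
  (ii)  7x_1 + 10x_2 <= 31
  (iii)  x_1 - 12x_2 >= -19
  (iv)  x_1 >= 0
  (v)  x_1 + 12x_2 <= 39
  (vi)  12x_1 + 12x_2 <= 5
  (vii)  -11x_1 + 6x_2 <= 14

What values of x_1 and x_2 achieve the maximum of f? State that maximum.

x_1 = 5/12, x_2 = 0, maximum f = 35/12

Feasible corners and f = 7x_1 + 5x_2:
  (0, 0) → f = 0
  (5/12, 0) → f = 35/12
  (0, 5/12) → f = 25/12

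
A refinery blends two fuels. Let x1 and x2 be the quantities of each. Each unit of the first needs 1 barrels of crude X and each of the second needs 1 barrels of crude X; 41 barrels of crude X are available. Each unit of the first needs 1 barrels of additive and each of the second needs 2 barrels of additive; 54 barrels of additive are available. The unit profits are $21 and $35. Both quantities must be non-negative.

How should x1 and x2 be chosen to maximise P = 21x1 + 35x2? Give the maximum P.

x1 = 28, x2 = 13, maximum P = 1043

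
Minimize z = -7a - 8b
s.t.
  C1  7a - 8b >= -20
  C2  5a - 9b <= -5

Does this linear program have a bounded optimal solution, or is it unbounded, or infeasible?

unbounded

From the feasible point (-140/23, -65/23), moving in the direction (8, 7) keeps every constraint satisfied while z decreases without bound.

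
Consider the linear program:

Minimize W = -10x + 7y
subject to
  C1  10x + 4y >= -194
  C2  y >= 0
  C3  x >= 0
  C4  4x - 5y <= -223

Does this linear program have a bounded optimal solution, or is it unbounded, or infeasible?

From the feasible point (0, 223/5), moving in the direction (5, 4) keeps every constraint satisfied while W decreases without bound.

unbounded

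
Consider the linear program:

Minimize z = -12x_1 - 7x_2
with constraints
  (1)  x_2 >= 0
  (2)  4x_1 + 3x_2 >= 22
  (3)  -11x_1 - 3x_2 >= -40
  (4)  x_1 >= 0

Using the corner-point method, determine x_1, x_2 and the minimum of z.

x_1 = 0, x_2 = 40/3, minimum z = -280/3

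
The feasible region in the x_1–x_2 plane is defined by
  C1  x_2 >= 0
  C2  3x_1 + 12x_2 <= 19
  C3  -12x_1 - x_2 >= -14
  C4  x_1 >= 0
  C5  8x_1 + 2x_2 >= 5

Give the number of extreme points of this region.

4

The feasible vertices (each the meet of two boundaries and inside every other half-plane) are:
  (7/6, 0)
  (5/8, 0)
  (149/141, 62/47)
  (11/45, 137/90)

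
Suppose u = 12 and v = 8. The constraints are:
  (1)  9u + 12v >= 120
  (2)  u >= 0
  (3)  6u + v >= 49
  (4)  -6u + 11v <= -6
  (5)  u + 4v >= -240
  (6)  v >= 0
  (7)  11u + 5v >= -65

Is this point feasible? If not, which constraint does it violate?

Constraint (4): -6u + 11v = 16, which is not ≤ -6. All other constraints are satisfied.

not feasible — violates (4)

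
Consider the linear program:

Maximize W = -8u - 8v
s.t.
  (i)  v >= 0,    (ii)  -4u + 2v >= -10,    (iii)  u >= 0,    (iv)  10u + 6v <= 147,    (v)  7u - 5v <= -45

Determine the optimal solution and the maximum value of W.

u = 0, v = 9, maximum W = -72

Extreme points and W = -8u - 8v:
  (0, 49/2) → W = -196
  (0, 9) → W = -72
  (465/92, 1479/92) → W = -3888/23

The binding constraints are u = 0 and 7u - 5v = -45.
Solving simultaneously gives u = 0, v = 9.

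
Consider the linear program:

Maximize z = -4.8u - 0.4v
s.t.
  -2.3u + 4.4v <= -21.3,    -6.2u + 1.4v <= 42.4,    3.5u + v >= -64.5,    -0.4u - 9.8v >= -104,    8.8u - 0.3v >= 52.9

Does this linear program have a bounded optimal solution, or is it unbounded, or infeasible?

bounded optimum

Corner points and z = -4.8u - 0.4v:
  (33317/1215, 11534/1215) → z = -822676/6075
  (22637/3803, -6577/3803) → z = -530134/19015
  (671/197, -15055/197) → z = 14006/985
The feasible region has finitely many vertices and no improving ray; the maximum is 14006/985 at (671/197, -15055/197).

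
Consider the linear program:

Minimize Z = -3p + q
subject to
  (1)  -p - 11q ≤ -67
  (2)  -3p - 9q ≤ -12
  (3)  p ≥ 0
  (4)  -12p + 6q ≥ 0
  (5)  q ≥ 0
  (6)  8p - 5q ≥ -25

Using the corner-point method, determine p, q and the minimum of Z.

Vertices and Z = -3p + q:
  (67/23, 134/23) → Z = -67/23
  (20/31, 187/31) → Z = 127/31
  (25/2, 25) → Z = -25/2

The binding constraints are -12p + 6q = 0 and 8p - 5q = -25.
Solving simultaneously gives p = 25/2, q = 25.

p = 25/2, q = 25, minimum Z = -25/2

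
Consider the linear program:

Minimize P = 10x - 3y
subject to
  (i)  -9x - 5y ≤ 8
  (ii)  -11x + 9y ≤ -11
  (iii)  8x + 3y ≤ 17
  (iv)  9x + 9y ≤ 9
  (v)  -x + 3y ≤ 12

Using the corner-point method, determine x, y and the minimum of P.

Corner points and P = 10x - 3y:
  (-1/8, -11/8) → P = 23/8
  (109/13, -217/13) → P = 1741/13
  (1, 0) → P = 10
  (14/5, -9/5) → P = 167/5

x = -1/8, y = -11/8, minimum P = 23/8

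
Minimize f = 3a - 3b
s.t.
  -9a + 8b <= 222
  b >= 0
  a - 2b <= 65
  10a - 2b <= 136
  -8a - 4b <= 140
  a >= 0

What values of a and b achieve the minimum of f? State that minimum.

a = 766/31, b = 1722/31, minimum f = -2868/31

The optimum lies where -9a + 8b = 222 and 10a - 2b = 136.
Solving simultaneously gives a = 766/31, b = 1722/31.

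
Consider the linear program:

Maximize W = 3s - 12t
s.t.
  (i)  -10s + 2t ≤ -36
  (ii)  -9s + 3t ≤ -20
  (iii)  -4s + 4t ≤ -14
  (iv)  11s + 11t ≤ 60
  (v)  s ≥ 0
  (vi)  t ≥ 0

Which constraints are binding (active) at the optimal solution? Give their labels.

Extreme points and W = 3s - 12t:
  (29/8, 1/8) → W = 75/8
  (18/5, 0) → W = 54/5
  (197/44, 43/44) → W = 75/44
  (60/11, 0) → W = 180/11

The maximum is at (60/11, 0). Substituting into each constraint, equality holds for (iv) and (vi); the remaining constraints have slack.

(iv) and (vi)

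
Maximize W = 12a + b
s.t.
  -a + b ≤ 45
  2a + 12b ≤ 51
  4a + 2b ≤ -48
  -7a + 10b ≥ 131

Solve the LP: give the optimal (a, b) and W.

Corner points and W = 12a + b:
  (-489/14, 141/14) → W = -5727/14
  (-319/3, -184/3) → W = -4012/3
  (-339/22, 75/11) → W = -1959/11
  (-371/27, 94/27) → W = -4358/27

The optimum lies where 4a + 2b = -48 and -7a + 10b = 131.
Solving simultaneously gives a = -371/27, b = 94/27.

a = -371/27, b = 94/27, maximum W = -4358/27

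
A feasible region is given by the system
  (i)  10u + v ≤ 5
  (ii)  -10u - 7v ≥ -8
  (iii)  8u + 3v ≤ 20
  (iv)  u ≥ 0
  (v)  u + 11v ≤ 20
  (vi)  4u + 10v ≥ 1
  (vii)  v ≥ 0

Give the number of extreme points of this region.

5

Intersecting each pair of boundary lines and keeping only the points that satisfy every inequality leaves:
  (9/20, 1/2)
  (1/2, 0)
  (0, 8/7)
  (0, 1/10)
  (1/4, 0)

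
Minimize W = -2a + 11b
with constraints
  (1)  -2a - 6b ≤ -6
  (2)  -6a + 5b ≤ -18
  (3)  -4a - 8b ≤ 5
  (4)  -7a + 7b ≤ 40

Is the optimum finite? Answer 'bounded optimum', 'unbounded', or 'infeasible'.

unbounded

From the feasible point (3, 0), moving in the direction (6, -2) keeps every constraint satisfied while W decreases without bound.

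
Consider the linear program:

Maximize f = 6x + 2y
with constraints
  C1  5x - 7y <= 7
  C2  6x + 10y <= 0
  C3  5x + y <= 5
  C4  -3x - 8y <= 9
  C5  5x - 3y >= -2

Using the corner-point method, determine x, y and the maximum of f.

Extreme points and f = 6x + 2y:
  (35/46, -21/46) → f = 84/23
  (-7/61, -66/61) → f = -174/61
  (-5/17, 3/17) → f = -24/17
  (-43/49, -39/49) → f = -48/7

The optimum lies where 5x - 7y = 7 and 6x + 10y = 0.
Solving simultaneously gives x = 35/46, y = -21/46.

x = 35/46, y = -21/46, maximum f = 84/23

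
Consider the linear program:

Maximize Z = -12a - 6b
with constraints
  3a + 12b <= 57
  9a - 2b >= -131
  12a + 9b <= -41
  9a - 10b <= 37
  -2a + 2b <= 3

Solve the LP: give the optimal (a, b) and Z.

Feasible corners and Z = -12a - 6b:
  (-173/9, -21) → Z = 1070/3
  (-128/7, -235/14) → Z = 2241/7
  (-77/201, -271/67) → Z = 1934/67
  (-109/42, -23/21) → Z = 264/7

a = -173/9, b = -21, maximum Z = 1070/3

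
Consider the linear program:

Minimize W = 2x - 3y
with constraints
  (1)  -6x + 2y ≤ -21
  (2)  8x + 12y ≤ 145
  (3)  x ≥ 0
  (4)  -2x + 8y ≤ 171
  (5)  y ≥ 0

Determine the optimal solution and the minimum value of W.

Vertices and W = 2x - 3y:
  (271/44, 351/44) → W = -511/44
  (7/2, 0) → W = 7
  (145/8, 0) → W = 145/4

The binding constraints are -6x + 2y = -21 and 8x + 12y = 145.
Solving simultaneously gives x = 271/44, y = 351/44.

x = 271/44, y = 351/44, minimum W = -511/44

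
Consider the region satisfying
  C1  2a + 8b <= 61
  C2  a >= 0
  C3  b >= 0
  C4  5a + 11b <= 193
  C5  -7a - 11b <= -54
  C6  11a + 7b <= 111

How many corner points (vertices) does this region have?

The feasible vertices (each the meet of two boundaries and inside every other half-plane) are:
  (0, 61/8)
  (461/74, 449/74)
  (0, 54/11)
  (54/7, 0)
  (111/11, 0)

5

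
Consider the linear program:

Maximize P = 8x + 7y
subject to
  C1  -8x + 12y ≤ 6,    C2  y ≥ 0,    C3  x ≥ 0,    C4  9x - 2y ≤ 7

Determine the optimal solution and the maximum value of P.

x = 24/23, y = 55/46, maximum P = 769/46

Feasible corners and P = 8x + 7y:
  (0, 1/2) → P = 7/2
  (24/23, 55/46) → P = 769/46
  (0, 0) → P = 0
  (7/9, 0) → P = 56/9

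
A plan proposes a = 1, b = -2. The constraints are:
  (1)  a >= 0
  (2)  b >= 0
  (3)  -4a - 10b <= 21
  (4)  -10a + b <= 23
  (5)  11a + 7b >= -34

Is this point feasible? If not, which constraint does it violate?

Constraint (2): b = -2, which is not ≥ 0. All other constraints are satisfied.

not feasible — violates (2)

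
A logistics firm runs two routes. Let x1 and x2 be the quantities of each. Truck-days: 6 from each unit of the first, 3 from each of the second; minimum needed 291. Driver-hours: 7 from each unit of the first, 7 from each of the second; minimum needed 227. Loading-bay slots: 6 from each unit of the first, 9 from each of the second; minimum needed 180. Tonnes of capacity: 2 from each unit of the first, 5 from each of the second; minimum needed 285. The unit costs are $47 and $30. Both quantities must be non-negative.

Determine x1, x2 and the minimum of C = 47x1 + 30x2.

x1 = 25, x2 = 47, minimum C = 2585

Feasible corners and C = 47x1 + 30x2:
  (0, 97) → C = 2910
  (285/2, 0) → C = 13395/2
  (25, 47) → C = 2585
The feasible region is unbounded (it extends along (0, 1), (1, 0)), but C strictly increases along every unbounded feasible direction, so there is no improving ray and the minimum is attained at a vertex.

The optimum lies where 6x1 + 3x2 = 291 and 2x1 + 5x2 = 285.
Solving simultaneously gives x1 = 25, x2 = 47.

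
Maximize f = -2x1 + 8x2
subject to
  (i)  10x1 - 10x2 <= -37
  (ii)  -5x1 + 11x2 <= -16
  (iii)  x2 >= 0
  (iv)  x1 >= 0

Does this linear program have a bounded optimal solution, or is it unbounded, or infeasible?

infeasible

The boundaries 10x1 - 10x2 = -37 and x1 = 0 meet at (0, 37/10), but that point violates -5x1 + 11x2 ≤ -16. Every candidate vertex is excluded by some other constraint, so the feasible region is empty.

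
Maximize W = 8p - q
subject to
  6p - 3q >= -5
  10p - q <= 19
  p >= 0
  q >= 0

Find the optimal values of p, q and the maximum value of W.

Vertices and W = 8p - q:
  (31/12, 41/6) → W = 83/6
  (0, 5/3) → W = -5/3
  (19/10, 0) → W = 76/5
  (0, 0) → W = 0

p = 19/10, q = 0, maximum W = 76/5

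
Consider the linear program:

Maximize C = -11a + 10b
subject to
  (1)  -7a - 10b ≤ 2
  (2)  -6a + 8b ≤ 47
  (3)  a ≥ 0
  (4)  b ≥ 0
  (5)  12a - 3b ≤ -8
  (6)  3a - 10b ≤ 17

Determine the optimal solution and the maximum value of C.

Corner points and C = -11a + 10b:
  (0, 47/8) → C = 235/4
  (77/78, 86/13) → C = 4313/78
  (0, 8/3) → C = 80/3

The binding constraints are -6a + 8b = 47 and a = 0.
Solving simultaneously gives a = 0, b = 47/8.

a = 0, b = 47/8, maximum C = 235/4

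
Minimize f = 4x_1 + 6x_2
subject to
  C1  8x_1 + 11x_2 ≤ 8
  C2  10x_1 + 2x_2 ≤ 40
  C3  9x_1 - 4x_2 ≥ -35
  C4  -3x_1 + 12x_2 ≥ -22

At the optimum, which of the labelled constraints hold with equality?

Corner points and f = 4x_1 + 6x_2:
  (-353/131, 352/131) → f = 700/131
  (338/129, -152/129) → f = 440/129
  (-127/24, -101/32) → f = -1925/48

The minimum is at (-127/24, -101/32). Substituting into each constraint, equality holds for C3 and C4; the remaining constraints have slack.

C3 and C4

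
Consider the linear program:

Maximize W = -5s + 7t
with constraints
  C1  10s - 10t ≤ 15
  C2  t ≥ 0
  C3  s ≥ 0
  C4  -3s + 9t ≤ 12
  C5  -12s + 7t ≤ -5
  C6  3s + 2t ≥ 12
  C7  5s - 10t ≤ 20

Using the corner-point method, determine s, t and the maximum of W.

Extreme points and W = -5s + 7t:
  (17/4, 11/4) → W = -2
  (3, 3/2) → W = -9/2
  (28/11, 24/11) → W = 28/11

s = 28/11, t = 24/11, maximum W = 28/11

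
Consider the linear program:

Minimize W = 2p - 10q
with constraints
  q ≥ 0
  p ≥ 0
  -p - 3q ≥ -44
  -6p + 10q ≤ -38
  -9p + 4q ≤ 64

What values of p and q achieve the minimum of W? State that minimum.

p = 277/14, q = 113/14, minimum W = -288/7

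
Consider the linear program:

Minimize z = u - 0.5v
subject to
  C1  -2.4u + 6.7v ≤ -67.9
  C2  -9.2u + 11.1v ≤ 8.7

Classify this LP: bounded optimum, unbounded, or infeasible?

From the feasible point (-40599/1750, -16139/875), moving in the direction (-11.1, -9.2) keeps every constraint satisfied while z decreases without bound.

unbounded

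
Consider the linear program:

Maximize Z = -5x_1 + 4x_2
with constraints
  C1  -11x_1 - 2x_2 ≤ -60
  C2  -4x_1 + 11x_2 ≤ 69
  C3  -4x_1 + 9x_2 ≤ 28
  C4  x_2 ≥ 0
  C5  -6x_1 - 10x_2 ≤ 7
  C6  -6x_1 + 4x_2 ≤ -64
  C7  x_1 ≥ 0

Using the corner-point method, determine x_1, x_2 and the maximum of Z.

x_1 = 344/19, x_2 = 212/19, maximum Z = -872/19

Corner points and Z = -5x_1 + 4x_2:
  (313/8, 41/2) → Z = -909/8
  (344/19, 212/19) → Z = -872/19
  (32/3, 0) → Z = -160/3
The feasible region is unbounded (it extends along (1, 0), (11, 4)), but Z strictly decreases along every unbounded feasible direction, so there is no improving ray and the maximum is attained at a vertex.

The binding constraints are -4x_1 + 9x_2 = 28 and -6x_1 + 4x_2 = -64.
Solving simultaneously gives x_1 = 344/19, x_2 = 212/19.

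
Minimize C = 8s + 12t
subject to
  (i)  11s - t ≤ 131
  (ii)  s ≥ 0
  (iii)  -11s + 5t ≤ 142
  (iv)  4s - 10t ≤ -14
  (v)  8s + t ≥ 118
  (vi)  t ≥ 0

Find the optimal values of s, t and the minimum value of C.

s = 249/19, t = 250/19, minimum C = 4992/19

Extreme points and C = 8s + 12t:
  (797/44, 273/4) → C = 10603/11
  (249/19, 250/19) → C = 4992/19
  (448/51, 2434/51) → C = 32792/51

The optimum lies where 11s - t = 131 and 8s + t = 118.
Solving simultaneously gives s = 249/19, t = 250/19.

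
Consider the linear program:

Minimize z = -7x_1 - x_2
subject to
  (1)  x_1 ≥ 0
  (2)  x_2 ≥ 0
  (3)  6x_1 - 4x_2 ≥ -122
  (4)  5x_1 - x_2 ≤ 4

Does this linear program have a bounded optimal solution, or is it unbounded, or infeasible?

Extreme points and z = -7x_1 - x_2:
  (0, 0) → z = 0
  (0, 61/2) → z = -61/2
  (4/5, 0) → z = -28/5
  (69/7, 317/7) → z = -800/7
The feasible region has finitely many vertices and no improving ray; the minimum is -800/7 at (69/7, 317/7).

bounded optimum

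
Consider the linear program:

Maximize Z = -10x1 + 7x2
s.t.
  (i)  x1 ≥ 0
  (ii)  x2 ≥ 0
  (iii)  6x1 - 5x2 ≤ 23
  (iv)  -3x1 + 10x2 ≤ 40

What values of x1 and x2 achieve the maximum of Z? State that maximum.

The optimum lies where x1 = 0 and -3x1 + 10x2 = 40.
Solving simultaneously gives x1 = 0, x2 = 4.

x1 = 0, x2 = 4, maximum Z = 28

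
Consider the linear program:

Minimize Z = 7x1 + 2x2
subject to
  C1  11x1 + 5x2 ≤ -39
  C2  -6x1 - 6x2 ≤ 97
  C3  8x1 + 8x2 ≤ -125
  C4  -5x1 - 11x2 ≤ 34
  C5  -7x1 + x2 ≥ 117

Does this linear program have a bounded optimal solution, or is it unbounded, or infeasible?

From the feasible point (-863/36, 281/36), moving in the direction (-8, 8) keeps every constraint satisfied while Z decreases without bound.

unbounded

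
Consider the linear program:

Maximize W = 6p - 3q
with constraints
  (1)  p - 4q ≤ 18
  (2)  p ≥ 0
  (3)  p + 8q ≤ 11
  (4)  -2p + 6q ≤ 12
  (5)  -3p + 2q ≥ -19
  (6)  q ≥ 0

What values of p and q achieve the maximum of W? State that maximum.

p = 87/13, q = 7/13, maximum W = 501/13

Extreme points and W = 6p - 3q:
  (0, 11/8) → W = -33/8
  (0, 0) → W = 0
  (87/13, 7/13) → W = 501/13
  (19/3, 0) → W = 38

At the optimal vertex, p + 8q = 11 and -3p + 2q = -19.
Solving simultaneously gives p = 87/13, q = 7/13.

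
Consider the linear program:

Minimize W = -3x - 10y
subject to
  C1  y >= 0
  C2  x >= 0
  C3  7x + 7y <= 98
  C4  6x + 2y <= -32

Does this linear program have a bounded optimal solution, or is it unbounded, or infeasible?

infeasible

The boundaries y = 0 and x = 0 meet at (0, 0), but that point violates 6x + 2y ≤ -32. Every candidate vertex is excluded by some other constraint, so the feasible region is empty.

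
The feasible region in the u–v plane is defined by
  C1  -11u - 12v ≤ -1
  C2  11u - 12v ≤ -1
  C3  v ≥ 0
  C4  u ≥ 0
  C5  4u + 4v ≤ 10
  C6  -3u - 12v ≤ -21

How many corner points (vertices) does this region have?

Intersecting each pair of boundary lines and keeping only the points that satisfy every inequality leaves:
  (0, 5/2)
  (0, 7/4)
  (1, 3/2)

3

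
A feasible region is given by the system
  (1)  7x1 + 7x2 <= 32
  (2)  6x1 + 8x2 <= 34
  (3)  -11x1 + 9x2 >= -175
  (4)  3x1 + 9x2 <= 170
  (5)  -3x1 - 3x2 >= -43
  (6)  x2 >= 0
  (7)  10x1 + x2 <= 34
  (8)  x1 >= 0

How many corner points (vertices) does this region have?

Intersecting each pair of boundary lines and keeping only the points that satisfy every inequality leaves:
  (9/7, 23/7)
  (206/63, 82/63)
  (0, 17/4)
  (17/5, 0)
  (0, 0)

5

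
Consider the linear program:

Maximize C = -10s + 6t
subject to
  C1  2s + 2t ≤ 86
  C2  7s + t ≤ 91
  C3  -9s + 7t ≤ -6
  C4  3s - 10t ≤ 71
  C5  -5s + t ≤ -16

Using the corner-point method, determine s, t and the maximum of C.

s = 53/13, t = 57/13, maximum C = -188/13

Corner points and C = -10s + 6t:
  (643/58, 777/58) → C = -884/29
  (981/73, -224/73) → C = -11154/73
  (53/13, 57/13) → C = -188/13
  (89/47, -307/47) → C = -2732/47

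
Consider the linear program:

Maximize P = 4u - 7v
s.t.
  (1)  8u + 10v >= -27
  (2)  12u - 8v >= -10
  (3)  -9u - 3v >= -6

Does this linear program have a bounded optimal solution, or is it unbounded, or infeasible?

bounded optimum

Feasible corners and P = 4u - 7v:
  (-79/46, -61/46) → P = 111/46
  (47/22, -97/22) → P = 867/22
  (1/6, 3/2) → P = -59/6
The feasible region has finitely many vertices and no improving ray; the maximum is 867/22 at (47/22, -97/22).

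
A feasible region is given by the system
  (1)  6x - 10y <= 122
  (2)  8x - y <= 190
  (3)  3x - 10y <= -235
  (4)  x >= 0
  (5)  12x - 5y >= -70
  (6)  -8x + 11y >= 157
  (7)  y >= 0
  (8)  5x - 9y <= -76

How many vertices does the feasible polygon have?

Of the 28 pairwise boundary intersections, those satisfying every inequality are:
  (255/7, 710/7)
  (2247/80, 347/10)
  (95/21, 174/7)
  (1015/47, 1409/47)

4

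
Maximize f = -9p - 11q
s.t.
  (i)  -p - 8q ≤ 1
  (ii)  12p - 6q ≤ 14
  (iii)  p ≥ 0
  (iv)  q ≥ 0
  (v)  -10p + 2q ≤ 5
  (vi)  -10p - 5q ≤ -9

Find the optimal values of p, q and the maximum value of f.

Feasible corners and f = -9p - 11q:
  (7/6, 0) → f = -21/2
  (0, 5/2) → f = -55/2
  (0, 9/5) → f = -99/5
  (9/10, 0) → f = -81/10
The feasible region is unbounded (it extends along (1, 2), (1, 5)), but f strictly decreases along every unbounded feasible direction, so there is no improving ray and the maximum is attained at a vertex.

The binding constraints are q = 0 and -10p - 5q = -9.
Solving simultaneously gives p = 9/10, q = 0.

p = 9/10, q = 0, maximum f = -81/10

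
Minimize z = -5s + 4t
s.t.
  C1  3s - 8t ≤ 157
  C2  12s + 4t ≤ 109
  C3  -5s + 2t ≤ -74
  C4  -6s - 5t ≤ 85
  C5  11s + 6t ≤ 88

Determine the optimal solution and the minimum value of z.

s = 125/9, t = -173/12, minimum z = -1144/9

Corner points and z = -5s + 4t:
  (125/9, -173/12) → z = -1144/9
  (139/17, -563/34) → z = -1821/17
  (257/22, -343/44) → z = -1971/22

At the optimal vertex, 3s - 8t = 157 and 12s + 4t = 109.
Solving simultaneously gives s = 125/9, t = -173/12.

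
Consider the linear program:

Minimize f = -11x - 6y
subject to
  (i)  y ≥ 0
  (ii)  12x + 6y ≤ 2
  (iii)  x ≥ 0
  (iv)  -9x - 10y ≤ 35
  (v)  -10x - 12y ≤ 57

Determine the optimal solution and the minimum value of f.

Feasible corners and f = -11x - 6y:
  (1/6, 0) → f = -11/6
  (0, 0) → f = 0
  (0, 1/3) → f = -2

x = 0, y = 1/3, minimum f = -2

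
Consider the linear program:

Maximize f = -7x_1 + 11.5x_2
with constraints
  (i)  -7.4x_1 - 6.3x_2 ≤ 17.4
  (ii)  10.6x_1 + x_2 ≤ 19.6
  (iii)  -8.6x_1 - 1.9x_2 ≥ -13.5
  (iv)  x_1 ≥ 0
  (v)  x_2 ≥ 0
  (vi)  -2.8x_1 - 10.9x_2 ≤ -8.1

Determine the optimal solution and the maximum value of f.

Vertices and f = -7x_1 + 11.5x_2:
  (0, 135/19) → f = 3105/38
  (6588/4421, 1593/4421) → f = -55593/8842
  (0, 81/109) → f = 1863/218

At the optimal vertex, -8.6x_1 - 1.9x_2 = -13.5 and x_1 = 0.
Solving simultaneously gives x_1 = 0, x_2 = 135/19.

x_1 = 0, x_2 = 135/19, maximum f = 3105/38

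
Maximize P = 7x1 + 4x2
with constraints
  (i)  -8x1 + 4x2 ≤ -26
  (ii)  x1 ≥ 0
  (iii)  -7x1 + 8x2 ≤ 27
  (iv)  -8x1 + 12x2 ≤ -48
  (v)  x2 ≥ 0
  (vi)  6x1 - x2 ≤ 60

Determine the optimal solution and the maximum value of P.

x1 = 21/2, x2 = 3, maximum P = 171/2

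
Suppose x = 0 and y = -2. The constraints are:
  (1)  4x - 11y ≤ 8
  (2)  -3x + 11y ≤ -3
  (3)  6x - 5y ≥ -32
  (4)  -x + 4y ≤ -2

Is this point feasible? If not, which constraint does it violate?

not feasible — violates (1)

Constraint (1): 4x - 11y = 22, which is not ≤ 8. All other constraints are satisfied.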